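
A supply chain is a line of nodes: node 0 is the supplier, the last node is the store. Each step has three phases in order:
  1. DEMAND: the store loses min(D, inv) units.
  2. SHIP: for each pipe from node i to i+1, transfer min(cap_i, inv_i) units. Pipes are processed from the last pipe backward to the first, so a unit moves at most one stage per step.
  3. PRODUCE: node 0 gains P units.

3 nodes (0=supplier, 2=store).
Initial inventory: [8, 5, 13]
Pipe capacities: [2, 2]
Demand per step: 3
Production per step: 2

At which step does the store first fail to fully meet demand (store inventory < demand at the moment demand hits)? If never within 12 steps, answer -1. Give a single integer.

Step 1: demand=3,sold=3 ship[1->2]=2 ship[0->1]=2 prod=2 -> [8 5 12]
Step 2: demand=3,sold=3 ship[1->2]=2 ship[0->1]=2 prod=2 -> [8 5 11]
Step 3: demand=3,sold=3 ship[1->2]=2 ship[0->1]=2 prod=2 -> [8 5 10]
Step 4: demand=3,sold=3 ship[1->2]=2 ship[0->1]=2 prod=2 -> [8 5 9]
Step 5: demand=3,sold=3 ship[1->2]=2 ship[0->1]=2 prod=2 -> [8 5 8]
Step 6: demand=3,sold=3 ship[1->2]=2 ship[0->1]=2 prod=2 -> [8 5 7]
Step 7: demand=3,sold=3 ship[1->2]=2 ship[0->1]=2 prod=2 -> [8 5 6]
Step 8: demand=3,sold=3 ship[1->2]=2 ship[0->1]=2 prod=2 -> [8 5 5]
Step 9: demand=3,sold=3 ship[1->2]=2 ship[0->1]=2 prod=2 -> [8 5 4]
Step 10: demand=3,sold=3 ship[1->2]=2 ship[0->1]=2 prod=2 -> [8 5 3]
Step 11: demand=3,sold=3 ship[1->2]=2 ship[0->1]=2 prod=2 -> [8 5 2]
Step 12: demand=3,sold=2 ship[1->2]=2 ship[0->1]=2 prod=2 -> [8 5 2]
First stockout at step 12

12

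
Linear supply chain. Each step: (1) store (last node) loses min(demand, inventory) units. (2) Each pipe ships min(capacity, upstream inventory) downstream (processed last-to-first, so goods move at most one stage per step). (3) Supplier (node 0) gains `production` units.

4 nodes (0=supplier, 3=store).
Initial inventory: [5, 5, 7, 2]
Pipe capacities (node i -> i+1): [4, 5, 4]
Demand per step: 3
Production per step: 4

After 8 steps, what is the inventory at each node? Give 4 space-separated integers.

Step 1: demand=3,sold=2 ship[2->3]=4 ship[1->2]=5 ship[0->1]=4 prod=4 -> inv=[5 4 8 4]
Step 2: demand=3,sold=3 ship[2->3]=4 ship[1->2]=4 ship[0->1]=4 prod=4 -> inv=[5 4 8 5]
Step 3: demand=3,sold=3 ship[2->3]=4 ship[1->2]=4 ship[0->1]=4 prod=4 -> inv=[5 4 8 6]
Step 4: demand=3,sold=3 ship[2->3]=4 ship[1->2]=4 ship[0->1]=4 prod=4 -> inv=[5 4 8 7]
Step 5: demand=3,sold=3 ship[2->3]=4 ship[1->2]=4 ship[0->1]=4 prod=4 -> inv=[5 4 8 8]
Step 6: demand=3,sold=3 ship[2->3]=4 ship[1->2]=4 ship[0->1]=4 prod=4 -> inv=[5 4 8 9]
Step 7: demand=3,sold=3 ship[2->3]=4 ship[1->2]=4 ship[0->1]=4 prod=4 -> inv=[5 4 8 10]
Step 8: demand=3,sold=3 ship[2->3]=4 ship[1->2]=4 ship[0->1]=4 prod=4 -> inv=[5 4 8 11]

5 4 8 11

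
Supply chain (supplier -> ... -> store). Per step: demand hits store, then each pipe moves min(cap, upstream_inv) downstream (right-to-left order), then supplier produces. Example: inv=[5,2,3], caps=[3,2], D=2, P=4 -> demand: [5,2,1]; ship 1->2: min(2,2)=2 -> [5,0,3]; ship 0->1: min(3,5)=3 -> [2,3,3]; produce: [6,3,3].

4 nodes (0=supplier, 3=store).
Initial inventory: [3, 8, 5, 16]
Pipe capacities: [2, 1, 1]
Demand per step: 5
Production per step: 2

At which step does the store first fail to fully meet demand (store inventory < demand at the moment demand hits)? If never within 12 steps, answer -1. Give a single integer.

Step 1: demand=5,sold=5 ship[2->3]=1 ship[1->2]=1 ship[0->1]=2 prod=2 -> [3 9 5 12]
Step 2: demand=5,sold=5 ship[2->3]=1 ship[1->2]=1 ship[0->1]=2 prod=2 -> [3 10 5 8]
Step 3: demand=5,sold=5 ship[2->3]=1 ship[1->2]=1 ship[0->1]=2 prod=2 -> [3 11 5 4]
Step 4: demand=5,sold=4 ship[2->3]=1 ship[1->2]=1 ship[0->1]=2 prod=2 -> [3 12 5 1]
Step 5: demand=5,sold=1 ship[2->3]=1 ship[1->2]=1 ship[0->1]=2 prod=2 -> [3 13 5 1]
Step 6: demand=5,sold=1 ship[2->3]=1 ship[1->2]=1 ship[0->1]=2 prod=2 -> [3 14 5 1]
Step 7: demand=5,sold=1 ship[2->3]=1 ship[1->2]=1 ship[0->1]=2 prod=2 -> [3 15 5 1]
Step 8: demand=5,sold=1 ship[2->3]=1 ship[1->2]=1 ship[0->1]=2 prod=2 -> [3 16 5 1]
Step 9: demand=5,sold=1 ship[2->3]=1 ship[1->2]=1 ship[0->1]=2 prod=2 -> [3 17 5 1]
Step 10: demand=5,sold=1 ship[2->3]=1 ship[1->2]=1 ship[0->1]=2 prod=2 -> [3 18 5 1]
Step 11: demand=5,sold=1 ship[2->3]=1 ship[1->2]=1 ship[0->1]=2 prod=2 -> [3 19 5 1]
Step 12: demand=5,sold=1 ship[2->3]=1 ship[1->2]=1 ship[0->1]=2 prod=2 -> [3 20 5 1]
First stockout at step 4

4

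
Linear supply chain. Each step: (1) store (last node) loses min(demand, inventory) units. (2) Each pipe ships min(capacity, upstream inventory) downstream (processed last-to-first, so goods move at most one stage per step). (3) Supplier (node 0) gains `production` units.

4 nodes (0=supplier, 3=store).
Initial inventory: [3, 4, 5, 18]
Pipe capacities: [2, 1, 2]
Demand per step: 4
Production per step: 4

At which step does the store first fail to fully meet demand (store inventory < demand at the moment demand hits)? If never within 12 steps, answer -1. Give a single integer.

Step 1: demand=4,sold=4 ship[2->3]=2 ship[1->2]=1 ship[0->1]=2 prod=4 -> [5 5 4 16]
Step 2: demand=4,sold=4 ship[2->3]=2 ship[1->2]=1 ship[0->1]=2 prod=4 -> [7 6 3 14]
Step 3: demand=4,sold=4 ship[2->3]=2 ship[1->2]=1 ship[0->1]=2 prod=4 -> [9 7 2 12]
Step 4: demand=4,sold=4 ship[2->3]=2 ship[1->2]=1 ship[0->1]=2 prod=4 -> [11 8 1 10]
Step 5: demand=4,sold=4 ship[2->3]=1 ship[1->2]=1 ship[0->1]=2 prod=4 -> [13 9 1 7]
Step 6: demand=4,sold=4 ship[2->3]=1 ship[1->2]=1 ship[0->1]=2 prod=4 -> [15 10 1 4]
Step 7: demand=4,sold=4 ship[2->3]=1 ship[1->2]=1 ship[0->1]=2 prod=4 -> [17 11 1 1]
Step 8: demand=4,sold=1 ship[2->3]=1 ship[1->2]=1 ship[0->1]=2 prod=4 -> [19 12 1 1]
Step 9: demand=4,sold=1 ship[2->3]=1 ship[1->2]=1 ship[0->1]=2 prod=4 -> [21 13 1 1]
Step 10: demand=4,sold=1 ship[2->3]=1 ship[1->2]=1 ship[0->1]=2 prod=4 -> [23 14 1 1]
Step 11: demand=4,sold=1 ship[2->3]=1 ship[1->2]=1 ship[0->1]=2 prod=4 -> [25 15 1 1]
Step 12: demand=4,sold=1 ship[2->3]=1 ship[1->2]=1 ship[0->1]=2 prod=4 -> [27 16 1 1]
First stockout at step 8

8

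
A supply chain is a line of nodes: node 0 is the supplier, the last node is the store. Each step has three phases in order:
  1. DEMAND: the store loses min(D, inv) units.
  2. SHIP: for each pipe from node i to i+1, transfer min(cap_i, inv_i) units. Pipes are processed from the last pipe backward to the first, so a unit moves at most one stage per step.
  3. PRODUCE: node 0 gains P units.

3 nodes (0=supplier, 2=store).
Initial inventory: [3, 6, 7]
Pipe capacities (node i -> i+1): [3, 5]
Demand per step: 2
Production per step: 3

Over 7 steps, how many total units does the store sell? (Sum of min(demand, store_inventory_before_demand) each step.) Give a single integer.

Answer: 14

Derivation:
Step 1: sold=2 (running total=2) -> [3 4 10]
Step 2: sold=2 (running total=4) -> [3 3 12]
Step 3: sold=2 (running total=6) -> [3 3 13]
Step 4: sold=2 (running total=8) -> [3 3 14]
Step 5: sold=2 (running total=10) -> [3 3 15]
Step 6: sold=2 (running total=12) -> [3 3 16]
Step 7: sold=2 (running total=14) -> [3 3 17]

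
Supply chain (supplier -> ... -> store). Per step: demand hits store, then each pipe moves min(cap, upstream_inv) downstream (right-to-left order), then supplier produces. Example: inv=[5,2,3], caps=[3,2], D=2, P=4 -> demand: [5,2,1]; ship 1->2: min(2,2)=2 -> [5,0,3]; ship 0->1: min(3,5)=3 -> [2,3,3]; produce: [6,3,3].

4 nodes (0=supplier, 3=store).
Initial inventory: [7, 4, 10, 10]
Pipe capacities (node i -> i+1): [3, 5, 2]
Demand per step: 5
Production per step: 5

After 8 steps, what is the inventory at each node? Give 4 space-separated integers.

Step 1: demand=5,sold=5 ship[2->3]=2 ship[1->2]=4 ship[0->1]=3 prod=5 -> inv=[9 3 12 7]
Step 2: demand=5,sold=5 ship[2->3]=2 ship[1->2]=3 ship[0->1]=3 prod=5 -> inv=[11 3 13 4]
Step 3: demand=5,sold=4 ship[2->3]=2 ship[1->2]=3 ship[0->1]=3 prod=5 -> inv=[13 3 14 2]
Step 4: demand=5,sold=2 ship[2->3]=2 ship[1->2]=3 ship[0->1]=3 prod=5 -> inv=[15 3 15 2]
Step 5: demand=5,sold=2 ship[2->3]=2 ship[1->2]=3 ship[0->1]=3 prod=5 -> inv=[17 3 16 2]
Step 6: demand=5,sold=2 ship[2->3]=2 ship[1->2]=3 ship[0->1]=3 prod=5 -> inv=[19 3 17 2]
Step 7: demand=5,sold=2 ship[2->3]=2 ship[1->2]=3 ship[0->1]=3 prod=5 -> inv=[21 3 18 2]
Step 8: demand=5,sold=2 ship[2->3]=2 ship[1->2]=3 ship[0->1]=3 prod=5 -> inv=[23 3 19 2]

23 3 19 2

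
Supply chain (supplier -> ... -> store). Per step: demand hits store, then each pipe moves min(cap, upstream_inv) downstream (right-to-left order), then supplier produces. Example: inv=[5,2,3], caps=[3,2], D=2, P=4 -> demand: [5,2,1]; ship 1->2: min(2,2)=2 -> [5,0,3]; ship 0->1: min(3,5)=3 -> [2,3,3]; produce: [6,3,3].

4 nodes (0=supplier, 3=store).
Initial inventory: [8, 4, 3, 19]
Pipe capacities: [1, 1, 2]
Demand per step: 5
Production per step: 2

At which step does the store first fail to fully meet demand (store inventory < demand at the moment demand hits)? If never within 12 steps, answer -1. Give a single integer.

Step 1: demand=5,sold=5 ship[2->3]=2 ship[1->2]=1 ship[0->1]=1 prod=2 -> [9 4 2 16]
Step 2: demand=5,sold=5 ship[2->3]=2 ship[1->2]=1 ship[0->1]=1 prod=2 -> [10 4 1 13]
Step 3: demand=5,sold=5 ship[2->3]=1 ship[1->2]=1 ship[0->1]=1 prod=2 -> [11 4 1 9]
Step 4: demand=5,sold=5 ship[2->3]=1 ship[1->2]=1 ship[0->1]=1 prod=2 -> [12 4 1 5]
Step 5: demand=5,sold=5 ship[2->3]=1 ship[1->2]=1 ship[0->1]=1 prod=2 -> [13 4 1 1]
Step 6: demand=5,sold=1 ship[2->3]=1 ship[1->2]=1 ship[0->1]=1 prod=2 -> [14 4 1 1]
Step 7: demand=5,sold=1 ship[2->3]=1 ship[1->2]=1 ship[0->1]=1 prod=2 -> [15 4 1 1]
Step 8: demand=5,sold=1 ship[2->3]=1 ship[1->2]=1 ship[0->1]=1 prod=2 -> [16 4 1 1]
Step 9: demand=5,sold=1 ship[2->3]=1 ship[1->2]=1 ship[0->1]=1 prod=2 -> [17 4 1 1]
Step 10: demand=5,sold=1 ship[2->3]=1 ship[1->2]=1 ship[0->1]=1 prod=2 -> [18 4 1 1]
Step 11: demand=5,sold=1 ship[2->3]=1 ship[1->2]=1 ship[0->1]=1 prod=2 -> [19 4 1 1]
Step 12: demand=5,sold=1 ship[2->3]=1 ship[1->2]=1 ship[0->1]=1 prod=2 -> [20 4 1 1]
First stockout at step 6

6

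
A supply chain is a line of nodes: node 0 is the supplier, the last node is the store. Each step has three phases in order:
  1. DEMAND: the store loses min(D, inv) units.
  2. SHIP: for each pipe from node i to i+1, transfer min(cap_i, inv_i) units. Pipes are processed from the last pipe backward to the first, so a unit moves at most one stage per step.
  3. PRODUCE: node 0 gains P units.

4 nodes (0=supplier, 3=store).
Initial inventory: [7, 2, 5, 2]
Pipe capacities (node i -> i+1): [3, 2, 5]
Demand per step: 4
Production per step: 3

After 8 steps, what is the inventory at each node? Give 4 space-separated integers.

Step 1: demand=4,sold=2 ship[2->3]=5 ship[1->2]=2 ship[0->1]=3 prod=3 -> inv=[7 3 2 5]
Step 2: demand=4,sold=4 ship[2->3]=2 ship[1->2]=2 ship[0->1]=3 prod=3 -> inv=[7 4 2 3]
Step 3: demand=4,sold=3 ship[2->3]=2 ship[1->2]=2 ship[0->1]=3 prod=3 -> inv=[7 5 2 2]
Step 4: demand=4,sold=2 ship[2->3]=2 ship[1->2]=2 ship[0->1]=3 prod=3 -> inv=[7 6 2 2]
Step 5: demand=4,sold=2 ship[2->3]=2 ship[1->2]=2 ship[0->1]=3 prod=3 -> inv=[7 7 2 2]
Step 6: demand=4,sold=2 ship[2->3]=2 ship[1->2]=2 ship[0->1]=3 prod=3 -> inv=[7 8 2 2]
Step 7: demand=4,sold=2 ship[2->3]=2 ship[1->2]=2 ship[0->1]=3 prod=3 -> inv=[7 9 2 2]
Step 8: demand=4,sold=2 ship[2->3]=2 ship[1->2]=2 ship[0->1]=3 prod=3 -> inv=[7 10 2 2]

7 10 2 2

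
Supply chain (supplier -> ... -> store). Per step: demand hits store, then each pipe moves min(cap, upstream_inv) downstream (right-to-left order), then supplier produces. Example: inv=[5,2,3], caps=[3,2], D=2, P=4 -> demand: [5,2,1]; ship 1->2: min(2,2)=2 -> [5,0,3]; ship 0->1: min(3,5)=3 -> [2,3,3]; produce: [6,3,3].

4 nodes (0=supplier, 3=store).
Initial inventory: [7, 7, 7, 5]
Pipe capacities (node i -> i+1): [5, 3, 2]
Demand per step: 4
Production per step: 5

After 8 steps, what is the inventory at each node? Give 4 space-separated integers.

Step 1: demand=4,sold=4 ship[2->3]=2 ship[1->2]=3 ship[0->1]=5 prod=5 -> inv=[7 9 8 3]
Step 2: demand=4,sold=3 ship[2->3]=2 ship[1->2]=3 ship[0->1]=5 prod=5 -> inv=[7 11 9 2]
Step 3: demand=4,sold=2 ship[2->3]=2 ship[1->2]=3 ship[0->1]=5 prod=5 -> inv=[7 13 10 2]
Step 4: demand=4,sold=2 ship[2->3]=2 ship[1->2]=3 ship[0->1]=5 prod=5 -> inv=[7 15 11 2]
Step 5: demand=4,sold=2 ship[2->3]=2 ship[1->2]=3 ship[0->1]=5 prod=5 -> inv=[7 17 12 2]
Step 6: demand=4,sold=2 ship[2->3]=2 ship[1->2]=3 ship[0->1]=5 prod=5 -> inv=[7 19 13 2]
Step 7: demand=4,sold=2 ship[2->3]=2 ship[1->2]=3 ship[0->1]=5 prod=5 -> inv=[7 21 14 2]
Step 8: demand=4,sold=2 ship[2->3]=2 ship[1->2]=3 ship[0->1]=5 prod=5 -> inv=[7 23 15 2]

7 23 15 2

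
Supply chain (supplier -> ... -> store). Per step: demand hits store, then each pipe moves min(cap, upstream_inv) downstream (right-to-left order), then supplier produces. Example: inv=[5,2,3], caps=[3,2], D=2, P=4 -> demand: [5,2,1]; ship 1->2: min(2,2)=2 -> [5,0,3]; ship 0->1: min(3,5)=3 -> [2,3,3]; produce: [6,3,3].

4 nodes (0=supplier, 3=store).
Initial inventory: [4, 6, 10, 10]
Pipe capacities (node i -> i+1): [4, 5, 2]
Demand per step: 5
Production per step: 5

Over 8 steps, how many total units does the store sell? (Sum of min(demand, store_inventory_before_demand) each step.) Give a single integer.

Step 1: sold=5 (running total=5) -> [5 5 13 7]
Step 2: sold=5 (running total=10) -> [6 4 16 4]
Step 3: sold=4 (running total=14) -> [7 4 18 2]
Step 4: sold=2 (running total=16) -> [8 4 20 2]
Step 5: sold=2 (running total=18) -> [9 4 22 2]
Step 6: sold=2 (running total=20) -> [10 4 24 2]
Step 7: sold=2 (running total=22) -> [11 4 26 2]
Step 8: sold=2 (running total=24) -> [12 4 28 2]

Answer: 24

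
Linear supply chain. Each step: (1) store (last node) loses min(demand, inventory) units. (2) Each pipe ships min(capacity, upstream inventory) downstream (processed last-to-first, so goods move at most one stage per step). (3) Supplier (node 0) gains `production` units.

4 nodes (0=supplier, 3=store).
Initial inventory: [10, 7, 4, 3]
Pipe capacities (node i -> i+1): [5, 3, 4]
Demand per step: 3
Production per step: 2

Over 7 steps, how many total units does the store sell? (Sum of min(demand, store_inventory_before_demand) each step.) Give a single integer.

Step 1: sold=3 (running total=3) -> [7 9 3 4]
Step 2: sold=3 (running total=6) -> [4 11 3 4]
Step 3: sold=3 (running total=9) -> [2 12 3 4]
Step 4: sold=3 (running total=12) -> [2 11 3 4]
Step 5: sold=3 (running total=15) -> [2 10 3 4]
Step 6: sold=3 (running total=18) -> [2 9 3 4]
Step 7: sold=3 (running total=21) -> [2 8 3 4]

Answer: 21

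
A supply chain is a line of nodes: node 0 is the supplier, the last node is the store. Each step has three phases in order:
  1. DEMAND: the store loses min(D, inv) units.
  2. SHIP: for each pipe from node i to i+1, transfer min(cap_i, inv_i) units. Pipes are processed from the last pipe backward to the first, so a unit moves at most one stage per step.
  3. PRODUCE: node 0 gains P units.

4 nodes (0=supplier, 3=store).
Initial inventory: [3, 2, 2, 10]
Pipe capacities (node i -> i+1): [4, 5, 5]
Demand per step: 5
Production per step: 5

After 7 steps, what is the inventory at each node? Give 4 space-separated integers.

Step 1: demand=5,sold=5 ship[2->3]=2 ship[1->2]=2 ship[0->1]=3 prod=5 -> inv=[5 3 2 7]
Step 2: demand=5,sold=5 ship[2->3]=2 ship[1->2]=3 ship[0->1]=4 prod=5 -> inv=[6 4 3 4]
Step 3: demand=5,sold=4 ship[2->3]=3 ship[1->2]=4 ship[0->1]=4 prod=5 -> inv=[7 4 4 3]
Step 4: demand=5,sold=3 ship[2->3]=4 ship[1->2]=4 ship[0->1]=4 prod=5 -> inv=[8 4 4 4]
Step 5: demand=5,sold=4 ship[2->3]=4 ship[1->2]=4 ship[0->1]=4 prod=5 -> inv=[9 4 4 4]
Step 6: demand=5,sold=4 ship[2->3]=4 ship[1->2]=4 ship[0->1]=4 prod=5 -> inv=[10 4 4 4]
Step 7: demand=5,sold=4 ship[2->3]=4 ship[1->2]=4 ship[0->1]=4 prod=5 -> inv=[11 4 4 4]

11 4 4 4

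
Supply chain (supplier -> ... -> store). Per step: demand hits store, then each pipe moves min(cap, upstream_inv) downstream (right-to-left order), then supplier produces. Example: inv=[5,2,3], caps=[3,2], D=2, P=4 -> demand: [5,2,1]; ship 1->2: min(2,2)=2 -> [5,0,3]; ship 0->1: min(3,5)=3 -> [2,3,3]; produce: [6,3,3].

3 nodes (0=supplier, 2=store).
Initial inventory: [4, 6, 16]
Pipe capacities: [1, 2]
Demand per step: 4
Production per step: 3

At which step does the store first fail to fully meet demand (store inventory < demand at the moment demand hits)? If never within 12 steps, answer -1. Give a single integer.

Step 1: demand=4,sold=4 ship[1->2]=2 ship[0->1]=1 prod=3 -> [6 5 14]
Step 2: demand=4,sold=4 ship[1->2]=2 ship[0->1]=1 prod=3 -> [8 4 12]
Step 3: demand=4,sold=4 ship[1->2]=2 ship[0->1]=1 prod=3 -> [10 3 10]
Step 4: demand=4,sold=4 ship[1->2]=2 ship[0->1]=1 prod=3 -> [12 2 8]
Step 5: demand=4,sold=4 ship[1->2]=2 ship[0->1]=1 prod=3 -> [14 1 6]
Step 6: demand=4,sold=4 ship[1->2]=1 ship[0->1]=1 prod=3 -> [16 1 3]
Step 7: demand=4,sold=3 ship[1->2]=1 ship[0->1]=1 prod=3 -> [18 1 1]
Step 8: demand=4,sold=1 ship[1->2]=1 ship[0->1]=1 prod=3 -> [20 1 1]
Step 9: demand=4,sold=1 ship[1->2]=1 ship[0->1]=1 prod=3 -> [22 1 1]
Step 10: demand=4,sold=1 ship[1->2]=1 ship[0->1]=1 prod=3 -> [24 1 1]
Step 11: demand=4,sold=1 ship[1->2]=1 ship[0->1]=1 prod=3 -> [26 1 1]
Step 12: demand=4,sold=1 ship[1->2]=1 ship[0->1]=1 prod=3 -> [28 1 1]
First stockout at step 7

7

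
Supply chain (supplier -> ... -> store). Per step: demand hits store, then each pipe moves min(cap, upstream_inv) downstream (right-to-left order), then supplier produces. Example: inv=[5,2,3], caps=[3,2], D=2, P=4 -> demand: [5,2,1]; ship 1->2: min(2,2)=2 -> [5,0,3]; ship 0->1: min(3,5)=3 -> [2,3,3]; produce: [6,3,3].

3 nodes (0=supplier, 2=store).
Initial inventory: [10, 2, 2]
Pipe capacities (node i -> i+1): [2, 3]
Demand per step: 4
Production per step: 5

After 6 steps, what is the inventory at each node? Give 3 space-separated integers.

Step 1: demand=4,sold=2 ship[1->2]=2 ship[0->1]=2 prod=5 -> inv=[13 2 2]
Step 2: demand=4,sold=2 ship[1->2]=2 ship[0->1]=2 prod=5 -> inv=[16 2 2]
Step 3: demand=4,sold=2 ship[1->2]=2 ship[0->1]=2 prod=5 -> inv=[19 2 2]
Step 4: demand=4,sold=2 ship[1->2]=2 ship[0->1]=2 prod=5 -> inv=[22 2 2]
Step 5: demand=4,sold=2 ship[1->2]=2 ship[0->1]=2 prod=5 -> inv=[25 2 2]
Step 6: demand=4,sold=2 ship[1->2]=2 ship[0->1]=2 prod=5 -> inv=[28 2 2]

28 2 2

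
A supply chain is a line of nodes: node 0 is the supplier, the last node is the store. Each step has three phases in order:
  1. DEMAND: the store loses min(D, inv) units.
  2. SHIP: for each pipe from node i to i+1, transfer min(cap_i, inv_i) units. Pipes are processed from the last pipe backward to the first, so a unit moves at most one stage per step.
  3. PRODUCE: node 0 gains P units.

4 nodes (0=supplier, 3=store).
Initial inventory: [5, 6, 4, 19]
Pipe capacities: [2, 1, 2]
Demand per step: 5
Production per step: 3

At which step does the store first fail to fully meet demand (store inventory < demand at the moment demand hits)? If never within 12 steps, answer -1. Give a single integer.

Step 1: demand=5,sold=5 ship[2->3]=2 ship[1->2]=1 ship[0->1]=2 prod=3 -> [6 7 3 16]
Step 2: demand=5,sold=5 ship[2->3]=2 ship[1->2]=1 ship[0->1]=2 prod=3 -> [7 8 2 13]
Step 3: demand=5,sold=5 ship[2->3]=2 ship[1->2]=1 ship[0->1]=2 prod=3 -> [8 9 1 10]
Step 4: demand=5,sold=5 ship[2->3]=1 ship[1->2]=1 ship[0->1]=2 prod=3 -> [9 10 1 6]
Step 5: demand=5,sold=5 ship[2->3]=1 ship[1->2]=1 ship[0->1]=2 prod=3 -> [10 11 1 2]
Step 6: demand=5,sold=2 ship[2->3]=1 ship[1->2]=1 ship[0->1]=2 prod=3 -> [11 12 1 1]
Step 7: demand=5,sold=1 ship[2->3]=1 ship[1->2]=1 ship[0->1]=2 prod=3 -> [12 13 1 1]
Step 8: demand=5,sold=1 ship[2->3]=1 ship[1->2]=1 ship[0->1]=2 prod=3 -> [13 14 1 1]
Step 9: demand=5,sold=1 ship[2->3]=1 ship[1->2]=1 ship[0->1]=2 prod=3 -> [14 15 1 1]
Step 10: demand=5,sold=1 ship[2->3]=1 ship[1->2]=1 ship[0->1]=2 prod=3 -> [15 16 1 1]
Step 11: demand=5,sold=1 ship[2->3]=1 ship[1->2]=1 ship[0->1]=2 prod=3 -> [16 17 1 1]
Step 12: demand=5,sold=1 ship[2->3]=1 ship[1->2]=1 ship[0->1]=2 prod=3 -> [17 18 1 1]
First stockout at step 6

6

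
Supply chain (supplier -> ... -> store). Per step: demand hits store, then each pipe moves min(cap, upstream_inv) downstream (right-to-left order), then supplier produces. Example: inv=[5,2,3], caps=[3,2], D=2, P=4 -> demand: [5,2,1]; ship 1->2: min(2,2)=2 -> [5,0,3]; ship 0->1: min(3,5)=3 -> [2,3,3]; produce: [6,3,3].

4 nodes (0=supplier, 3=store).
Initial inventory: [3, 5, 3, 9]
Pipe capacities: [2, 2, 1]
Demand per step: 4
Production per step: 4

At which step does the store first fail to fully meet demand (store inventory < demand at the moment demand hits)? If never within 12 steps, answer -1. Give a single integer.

Step 1: demand=4,sold=4 ship[2->3]=1 ship[1->2]=2 ship[0->1]=2 prod=4 -> [5 5 4 6]
Step 2: demand=4,sold=4 ship[2->3]=1 ship[1->2]=2 ship[0->1]=2 prod=4 -> [7 5 5 3]
Step 3: demand=4,sold=3 ship[2->3]=1 ship[1->2]=2 ship[0->1]=2 prod=4 -> [9 5 6 1]
Step 4: demand=4,sold=1 ship[2->3]=1 ship[1->2]=2 ship[0->1]=2 prod=4 -> [11 5 7 1]
Step 5: demand=4,sold=1 ship[2->3]=1 ship[1->2]=2 ship[0->1]=2 prod=4 -> [13 5 8 1]
Step 6: demand=4,sold=1 ship[2->3]=1 ship[1->2]=2 ship[0->1]=2 prod=4 -> [15 5 9 1]
Step 7: demand=4,sold=1 ship[2->3]=1 ship[1->2]=2 ship[0->1]=2 prod=4 -> [17 5 10 1]
Step 8: demand=4,sold=1 ship[2->3]=1 ship[1->2]=2 ship[0->1]=2 prod=4 -> [19 5 11 1]
Step 9: demand=4,sold=1 ship[2->3]=1 ship[1->2]=2 ship[0->1]=2 prod=4 -> [21 5 12 1]
Step 10: demand=4,sold=1 ship[2->3]=1 ship[1->2]=2 ship[0->1]=2 prod=4 -> [23 5 13 1]
Step 11: demand=4,sold=1 ship[2->3]=1 ship[1->2]=2 ship[0->1]=2 prod=4 -> [25 5 14 1]
Step 12: demand=4,sold=1 ship[2->3]=1 ship[1->2]=2 ship[0->1]=2 prod=4 -> [27 5 15 1]
First stockout at step 3

3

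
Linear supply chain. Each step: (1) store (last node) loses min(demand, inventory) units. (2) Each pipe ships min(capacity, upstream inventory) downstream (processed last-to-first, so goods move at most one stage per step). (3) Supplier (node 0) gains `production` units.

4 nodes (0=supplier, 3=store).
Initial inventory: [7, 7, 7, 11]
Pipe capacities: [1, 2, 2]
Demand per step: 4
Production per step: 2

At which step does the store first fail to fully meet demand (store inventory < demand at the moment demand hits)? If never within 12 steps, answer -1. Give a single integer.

Step 1: demand=4,sold=4 ship[2->3]=2 ship[1->2]=2 ship[0->1]=1 prod=2 -> [8 6 7 9]
Step 2: demand=4,sold=4 ship[2->3]=2 ship[1->2]=2 ship[0->1]=1 prod=2 -> [9 5 7 7]
Step 3: demand=4,sold=4 ship[2->3]=2 ship[1->2]=2 ship[0->1]=1 prod=2 -> [10 4 7 5]
Step 4: demand=4,sold=4 ship[2->3]=2 ship[1->2]=2 ship[0->1]=1 prod=2 -> [11 3 7 3]
Step 5: demand=4,sold=3 ship[2->3]=2 ship[1->2]=2 ship[0->1]=1 prod=2 -> [12 2 7 2]
Step 6: demand=4,sold=2 ship[2->3]=2 ship[1->2]=2 ship[0->1]=1 prod=2 -> [13 1 7 2]
Step 7: demand=4,sold=2 ship[2->3]=2 ship[1->2]=1 ship[0->1]=1 prod=2 -> [14 1 6 2]
Step 8: demand=4,sold=2 ship[2->3]=2 ship[1->2]=1 ship[0->1]=1 prod=2 -> [15 1 5 2]
Step 9: demand=4,sold=2 ship[2->3]=2 ship[1->2]=1 ship[0->1]=1 prod=2 -> [16 1 4 2]
Step 10: demand=4,sold=2 ship[2->3]=2 ship[1->2]=1 ship[0->1]=1 prod=2 -> [17 1 3 2]
Step 11: demand=4,sold=2 ship[2->3]=2 ship[1->2]=1 ship[0->1]=1 prod=2 -> [18 1 2 2]
Step 12: demand=4,sold=2 ship[2->3]=2 ship[1->2]=1 ship[0->1]=1 prod=2 -> [19 1 1 2]
First stockout at step 5

5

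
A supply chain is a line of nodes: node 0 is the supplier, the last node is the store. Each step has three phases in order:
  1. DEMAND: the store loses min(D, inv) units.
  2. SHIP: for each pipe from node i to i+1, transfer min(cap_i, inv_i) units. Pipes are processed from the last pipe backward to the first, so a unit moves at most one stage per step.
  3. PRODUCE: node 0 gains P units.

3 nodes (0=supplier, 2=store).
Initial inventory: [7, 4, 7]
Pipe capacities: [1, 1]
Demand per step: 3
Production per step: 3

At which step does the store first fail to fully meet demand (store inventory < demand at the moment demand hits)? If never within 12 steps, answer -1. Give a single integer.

Step 1: demand=3,sold=3 ship[1->2]=1 ship[0->1]=1 prod=3 -> [9 4 5]
Step 2: demand=3,sold=3 ship[1->2]=1 ship[0->1]=1 prod=3 -> [11 4 3]
Step 3: demand=3,sold=3 ship[1->2]=1 ship[0->1]=1 prod=3 -> [13 4 1]
Step 4: demand=3,sold=1 ship[1->2]=1 ship[0->1]=1 prod=3 -> [15 4 1]
Step 5: demand=3,sold=1 ship[1->2]=1 ship[0->1]=1 prod=3 -> [17 4 1]
Step 6: demand=3,sold=1 ship[1->2]=1 ship[0->1]=1 prod=3 -> [19 4 1]
Step 7: demand=3,sold=1 ship[1->2]=1 ship[0->1]=1 prod=3 -> [21 4 1]
Step 8: demand=3,sold=1 ship[1->2]=1 ship[0->1]=1 prod=3 -> [23 4 1]
Step 9: demand=3,sold=1 ship[1->2]=1 ship[0->1]=1 prod=3 -> [25 4 1]
Step 10: demand=3,sold=1 ship[1->2]=1 ship[0->1]=1 prod=3 -> [27 4 1]
Step 11: demand=3,sold=1 ship[1->2]=1 ship[0->1]=1 prod=3 -> [29 4 1]
Step 12: demand=3,sold=1 ship[1->2]=1 ship[0->1]=1 prod=3 -> [31 4 1]
First stockout at step 4

4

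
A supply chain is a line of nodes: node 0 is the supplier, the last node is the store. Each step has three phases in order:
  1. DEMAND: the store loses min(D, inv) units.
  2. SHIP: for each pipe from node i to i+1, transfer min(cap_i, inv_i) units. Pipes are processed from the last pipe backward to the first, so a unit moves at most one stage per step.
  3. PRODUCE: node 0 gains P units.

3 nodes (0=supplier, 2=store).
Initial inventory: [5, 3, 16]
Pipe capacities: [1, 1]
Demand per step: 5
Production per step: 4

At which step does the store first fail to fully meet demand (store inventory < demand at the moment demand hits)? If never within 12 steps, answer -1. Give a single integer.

Step 1: demand=5,sold=5 ship[1->2]=1 ship[0->1]=1 prod=4 -> [8 3 12]
Step 2: demand=5,sold=5 ship[1->2]=1 ship[0->1]=1 prod=4 -> [11 3 8]
Step 3: demand=5,sold=5 ship[1->2]=1 ship[0->1]=1 prod=4 -> [14 3 4]
Step 4: demand=5,sold=4 ship[1->2]=1 ship[0->1]=1 prod=4 -> [17 3 1]
Step 5: demand=5,sold=1 ship[1->2]=1 ship[0->1]=1 prod=4 -> [20 3 1]
Step 6: demand=5,sold=1 ship[1->2]=1 ship[0->1]=1 prod=4 -> [23 3 1]
Step 7: demand=5,sold=1 ship[1->2]=1 ship[0->1]=1 prod=4 -> [26 3 1]
Step 8: demand=5,sold=1 ship[1->2]=1 ship[0->1]=1 prod=4 -> [29 3 1]
Step 9: demand=5,sold=1 ship[1->2]=1 ship[0->1]=1 prod=4 -> [32 3 1]
Step 10: demand=5,sold=1 ship[1->2]=1 ship[0->1]=1 prod=4 -> [35 3 1]
Step 11: demand=5,sold=1 ship[1->2]=1 ship[0->1]=1 prod=4 -> [38 3 1]
Step 12: demand=5,sold=1 ship[1->2]=1 ship[0->1]=1 prod=4 -> [41 3 1]
First stockout at step 4

4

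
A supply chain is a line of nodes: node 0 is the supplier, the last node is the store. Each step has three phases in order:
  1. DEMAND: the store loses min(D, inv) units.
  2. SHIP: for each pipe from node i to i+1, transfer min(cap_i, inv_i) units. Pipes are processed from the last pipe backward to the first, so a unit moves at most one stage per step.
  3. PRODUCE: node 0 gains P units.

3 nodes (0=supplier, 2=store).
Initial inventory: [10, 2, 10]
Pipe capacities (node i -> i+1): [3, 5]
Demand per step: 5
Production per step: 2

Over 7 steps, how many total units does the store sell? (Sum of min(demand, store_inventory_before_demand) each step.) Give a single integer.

Step 1: sold=5 (running total=5) -> [9 3 7]
Step 2: sold=5 (running total=10) -> [8 3 5]
Step 3: sold=5 (running total=15) -> [7 3 3]
Step 4: sold=3 (running total=18) -> [6 3 3]
Step 5: sold=3 (running total=21) -> [5 3 3]
Step 6: sold=3 (running total=24) -> [4 3 3]
Step 7: sold=3 (running total=27) -> [3 3 3]

Answer: 27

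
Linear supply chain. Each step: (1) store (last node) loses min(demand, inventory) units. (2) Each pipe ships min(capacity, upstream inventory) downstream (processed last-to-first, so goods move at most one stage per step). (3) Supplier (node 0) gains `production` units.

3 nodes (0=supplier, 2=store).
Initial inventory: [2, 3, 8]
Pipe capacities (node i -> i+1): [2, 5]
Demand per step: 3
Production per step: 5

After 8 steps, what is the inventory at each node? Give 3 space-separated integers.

Step 1: demand=3,sold=3 ship[1->2]=3 ship[0->1]=2 prod=5 -> inv=[5 2 8]
Step 2: demand=3,sold=3 ship[1->2]=2 ship[0->1]=2 prod=5 -> inv=[8 2 7]
Step 3: demand=3,sold=3 ship[1->2]=2 ship[0->1]=2 prod=5 -> inv=[11 2 6]
Step 4: demand=3,sold=3 ship[1->2]=2 ship[0->1]=2 prod=5 -> inv=[14 2 5]
Step 5: demand=3,sold=3 ship[1->2]=2 ship[0->1]=2 prod=5 -> inv=[17 2 4]
Step 6: demand=3,sold=3 ship[1->2]=2 ship[0->1]=2 prod=5 -> inv=[20 2 3]
Step 7: demand=3,sold=3 ship[1->2]=2 ship[0->1]=2 prod=5 -> inv=[23 2 2]
Step 8: demand=3,sold=2 ship[1->2]=2 ship[0->1]=2 prod=5 -> inv=[26 2 2]

26 2 2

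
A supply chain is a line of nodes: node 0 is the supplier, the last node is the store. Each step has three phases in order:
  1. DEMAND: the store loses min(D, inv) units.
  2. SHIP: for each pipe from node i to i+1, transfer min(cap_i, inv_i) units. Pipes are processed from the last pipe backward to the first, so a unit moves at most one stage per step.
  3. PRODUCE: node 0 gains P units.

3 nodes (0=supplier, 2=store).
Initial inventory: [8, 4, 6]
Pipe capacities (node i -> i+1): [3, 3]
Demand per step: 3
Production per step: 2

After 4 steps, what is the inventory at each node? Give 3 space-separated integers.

Step 1: demand=3,sold=3 ship[1->2]=3 ship[0->1]=3 prod=2 -> inv=[7 4 6]
Step 2: demand=3,sold=3 ship[1->2]=3 ship[0->1]=3 prod=2 -> inv=[6 4 6]
Step 3: demand=3,sold=3 ship[1->2]=3 ship[0->1]=3 prod=2 -> inv=[5 4 6]
Step 4: demand=3,sold=3 ship[1->2]=3 ship[0->1]=3 prod=2 -> inv=[4 4 6]

4 4 6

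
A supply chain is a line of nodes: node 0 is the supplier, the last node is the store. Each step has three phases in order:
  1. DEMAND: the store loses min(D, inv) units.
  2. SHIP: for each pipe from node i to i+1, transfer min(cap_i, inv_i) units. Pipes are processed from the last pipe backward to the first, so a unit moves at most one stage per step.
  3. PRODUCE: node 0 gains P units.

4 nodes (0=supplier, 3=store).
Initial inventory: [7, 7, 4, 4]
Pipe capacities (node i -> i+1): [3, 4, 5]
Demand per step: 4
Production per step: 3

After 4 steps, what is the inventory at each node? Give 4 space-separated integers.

Step 1: demand=4,sold=4 ship[2->3]=4 ship[1->2]=4 ship[0->1]=3 prod=3 -> inv=[7 6 4 4]
Step 2: demand=4,sold=4 ship[2->3]=4 ship[1->2]=4 ship[0->1]=3 prod=3 -> inv=[7 5 4 4]
Step 3: demand=4,sold=4 ship[2->3]=4 ship[1->2]=4 ship[0->1]=3 prod=3 -> inv=[7 4 4 4]
Step 4: demand=4,sold=4 ship[2->3]=4 ship[1->2]=4 ship[0->1]=3 prod=3 -> inv=[7 3 4 4]

7 3 4 4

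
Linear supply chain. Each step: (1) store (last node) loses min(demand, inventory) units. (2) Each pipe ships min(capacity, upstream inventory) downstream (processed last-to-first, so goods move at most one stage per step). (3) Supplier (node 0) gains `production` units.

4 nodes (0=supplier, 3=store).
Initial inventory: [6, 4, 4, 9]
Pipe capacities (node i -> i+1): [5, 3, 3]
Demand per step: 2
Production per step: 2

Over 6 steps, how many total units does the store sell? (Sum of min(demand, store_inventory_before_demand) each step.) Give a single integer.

Step 1: sold=2 (running total=2) -> [3 6 4 10]
Step 2: sold=2 (running total=4) -> [2 6 4 11]
Step 3: sold=2 (running total=6) -> [2 5 4 12]
Step 4: sold=2 (running total=8) -> [2 4 4 13]
Step 5: sold=2 (running total=10) -> [2 3 4 14]
Step 6: sold=2 (running total=12) -> [2 2 4 15]

Answer: 12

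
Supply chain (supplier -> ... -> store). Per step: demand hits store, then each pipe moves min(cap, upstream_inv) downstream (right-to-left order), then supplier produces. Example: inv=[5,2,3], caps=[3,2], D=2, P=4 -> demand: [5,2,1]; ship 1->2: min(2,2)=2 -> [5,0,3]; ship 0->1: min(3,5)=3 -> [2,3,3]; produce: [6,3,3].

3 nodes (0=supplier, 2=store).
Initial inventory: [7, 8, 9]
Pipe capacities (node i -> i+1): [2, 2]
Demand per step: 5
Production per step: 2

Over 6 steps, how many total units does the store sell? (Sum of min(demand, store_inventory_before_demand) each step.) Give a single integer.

Answer: 19

Derivation:
Step 1: sold=5 (running total=5) -> [7 8 6]
Step 2: sold=5 (running total=10) -> [7 8 3]
Step 3: sold=3 (running total=13) -> [7 8 2]
Step 4: sold=2 (running total=15) -> [7 8 2]
Step 5: sold=2 (running total=17) -> [7 8 2]
Step 6: sold=2 (running total=19) -> [7 8 2]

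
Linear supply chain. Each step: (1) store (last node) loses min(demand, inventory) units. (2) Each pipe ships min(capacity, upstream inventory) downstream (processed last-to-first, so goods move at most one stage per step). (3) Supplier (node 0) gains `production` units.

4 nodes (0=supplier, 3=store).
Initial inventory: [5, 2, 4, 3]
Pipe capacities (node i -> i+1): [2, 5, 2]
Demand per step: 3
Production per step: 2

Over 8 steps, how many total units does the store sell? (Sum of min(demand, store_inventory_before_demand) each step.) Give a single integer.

Step 1: sold=3 (running total=3) -> [5 2 4 2]
Step 2: sold=2 (running total=5) -> [5 2 4 2]
Step 3: sold=2 (running total=7) -> [5 2 4 2]
Step 4: sold=2 (running total=9) -> [5 2 4 2]
Step 5: sold=2 (running total=11) -> [5 2 4 2]
Step 6: sold=2 (running total=13) -> [5 2 4 2]
Step 7: sold=2 (running total=15) -> [5 2 4 2]
Step 8: sold=2 (running total=17) -> [5 2 4 2]

Answer: 17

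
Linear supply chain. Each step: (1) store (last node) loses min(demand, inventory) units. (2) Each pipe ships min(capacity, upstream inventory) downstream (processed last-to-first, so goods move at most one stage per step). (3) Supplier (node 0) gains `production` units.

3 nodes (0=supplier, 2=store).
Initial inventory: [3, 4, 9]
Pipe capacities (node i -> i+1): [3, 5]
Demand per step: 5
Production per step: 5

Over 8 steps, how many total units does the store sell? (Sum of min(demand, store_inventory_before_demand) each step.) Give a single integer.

Answer: 31

Derivation:
Step 1: sold=5 (running total=5) -> [5 3 8]
Step 2: sold=5 (running total=10) -> [7 3 6]
Step 3: sold=5 (running total=15) -> [9 3 4]
Step 4: sold=4 (running total=19) -> [11 3 3]
Step 5: sold=3 (running total=22) -> [13 3 3]
Step 6: sold=3 (running total=25) -> [15 3 3]
Step 7: sold=3 (running total=28) -> [17 3 3]
Step 8: sold=3 (running total=31) -> [19 3 3]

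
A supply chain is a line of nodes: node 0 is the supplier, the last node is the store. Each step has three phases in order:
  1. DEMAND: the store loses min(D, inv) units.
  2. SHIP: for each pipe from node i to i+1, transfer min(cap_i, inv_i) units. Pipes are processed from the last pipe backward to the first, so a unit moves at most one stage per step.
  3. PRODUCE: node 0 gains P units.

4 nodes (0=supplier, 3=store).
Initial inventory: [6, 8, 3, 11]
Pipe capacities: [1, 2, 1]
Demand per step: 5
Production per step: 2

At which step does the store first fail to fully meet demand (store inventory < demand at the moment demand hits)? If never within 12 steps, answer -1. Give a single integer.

Step 1: demand=5,sold=5 ship[2->3]=1 ship[1->2]=2 ship[0->1]=1 prod=2 -> [7 7 4 7]
Step 2: demand=5,sold=5 ship[2->3]=1 ship[1->2]=2 ship[0->1]=1 prod=2 -> [8 6 5 3]
Step 3: demand=5,sold=3 ship[2->3]=1 ship[1->2]=2 ship[0->1]=1 prod=2 -> [9 5 6 1]
Step 4: demand=5,sold=1 ship[2->3]=1 ship[1->2]=2 ship[0->1]=1 prod=2 -> [10 4 7 1]
Step 5: demand=5,sold=1 ship[2->3]=1 ship[1->2]=2 ship[0->1]=1 prod=2 -> [11 3 8 1]
Step 6: demand=5,sold=1 ship[2->3]=1 ship[1->2]=2 ship[0->1]=1 prod=2 -> [12 2 9 1]
Step 7: demand=5,sold=1 ship[2->3]=1 ship[1->2]=2 ship[0->1]=1 prod=2 -> [13 1 10 1]
Step 8: demand=5,sold=1 ship[2->3]=1 ship[1->2]=1 ship[0->1]=1 prod=2 -> [14 1 10 1]
Step 9: demand=5,sold=1 ship[2->3]=1 ship[1->2]=1 ship[0->1]=1 prod=2 -> [15 1 10 1]
Step 10: demand=5,sold=1 ship[2->3]=1 ship[1->2]=1 ship[0->1]=1 prod=2 -> [16 1 10 1]
Step 11: demand=5,sold=1 ship[2->3]=1 ship[1->2]=1 ship[0->1]=1 prod=2 -> [17 1 10 1]
Step 12: demand=5,sold=1 ship[2->3]=1 ship[1->2]=1 ship[0->1]=1 prod=2 -> [18 1 10 1]
First stockout at step 3

3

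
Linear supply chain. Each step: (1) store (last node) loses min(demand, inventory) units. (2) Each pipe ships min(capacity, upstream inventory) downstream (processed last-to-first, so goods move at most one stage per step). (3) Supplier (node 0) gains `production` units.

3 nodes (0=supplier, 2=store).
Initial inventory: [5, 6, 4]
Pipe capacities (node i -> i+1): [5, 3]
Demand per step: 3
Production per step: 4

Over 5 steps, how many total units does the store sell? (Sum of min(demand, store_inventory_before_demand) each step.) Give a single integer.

Answer: 15

Derivation:
Step 1: sold=3 (running total=3) -> [4 8 4]
Step 2: sold=3 (running total=6) -> [4 9 4]
Step 3: sold=3 (running total=9) -> [4 10 4]
Step 4: sold=3 (running total=12) -> [4 11 4]
Step 5: sold=3 (running total=15) -> [4 12 4]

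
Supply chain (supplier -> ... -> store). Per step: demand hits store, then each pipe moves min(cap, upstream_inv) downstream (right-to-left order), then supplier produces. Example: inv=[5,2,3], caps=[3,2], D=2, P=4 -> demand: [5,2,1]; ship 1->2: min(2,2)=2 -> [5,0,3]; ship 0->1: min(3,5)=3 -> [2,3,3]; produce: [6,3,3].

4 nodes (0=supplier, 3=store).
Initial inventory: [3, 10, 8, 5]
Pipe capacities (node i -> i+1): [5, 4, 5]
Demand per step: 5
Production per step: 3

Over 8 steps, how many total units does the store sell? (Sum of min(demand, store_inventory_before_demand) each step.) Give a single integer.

Answer: 37

Derivation:
Step 1: sold=5 (running total=5) -> [3 9 7 5]
Step 2: sold=5 (running total=10) -> [3 8 6 5]
Step 3: sold=5 (running total=15) -> [3 7 5 5]
Step 4: sold=5 (running total=20) -> [3 6 4 5]
Step 5: sold=5 (running total=25) -> [3 5 4 4]
Step 6: sold=4 (running total=29) -> [3 4 4 4]
Step 7: sold=4 (running total=33) -> [3 3 4 4]
Step 8: sold=4 (running total=37) -> [3 3 3 4]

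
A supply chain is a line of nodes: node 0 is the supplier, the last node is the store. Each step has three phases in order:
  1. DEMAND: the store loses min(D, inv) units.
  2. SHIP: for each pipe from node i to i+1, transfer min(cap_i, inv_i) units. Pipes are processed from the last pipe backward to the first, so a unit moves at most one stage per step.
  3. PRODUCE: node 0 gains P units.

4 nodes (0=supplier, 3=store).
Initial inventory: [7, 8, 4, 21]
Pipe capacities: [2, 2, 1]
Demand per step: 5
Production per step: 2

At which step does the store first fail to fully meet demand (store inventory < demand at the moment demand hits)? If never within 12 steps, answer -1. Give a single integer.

Step 1: demand=5,sold=5 ship[2->3]=1 ship[1->2]=2 ship[0->1]=2 prod=2 -> [7 8 5 17]
Step 2: demand=5,sold=5 ship[2->3]=1 ship[1->2]=2 ship[0->1]=2 prod=2 -> [7 8 6 13]
Step 3: demand=5,sold=5 ship[2->3]=1 ship[1->2]=2 ship[0->1]=2 prod=2 -> [7 8 7 9]
Step 4: demand=5,sold=5 ship[2->3]=1 ship[1->2]=2 ship[0->1]=2 prod=2 -> [7 8 8 5]
Step 5: demand=5,sold=5 ship[2->3]=1 ship[1->2]=2 ship[0->1]=2 prod=2 -> [7 8 9 1]
Step 6: demand=5,sold=1 ship[2->3]=1 ship[1->2]=2 ship[0->1]=2 prod=2 -> [7 8 10 1]
Step 7: demand=5,sold=1 ship[2->3]=1 ship[1->2]=2 ship[0->1]=2 prod=2 -> [7 8 11 1]
Step 8: demand=5,sold=1 ship[2->3]=1 ship[1->2]=2 ship[0->1]=2 prod=2 -> [7 8 12 1]
Step 9: demand=5,sold=1 ship[2->3]=1 ship[1->2]=2 ship[0->1]=2 prod=2 -> [7 8 13 1]
Step 10: demand=5,sold=1 ship[2->3]=1 ship[1->2]=2 ship[0->1]=2 prod=2 -> [7 8 14 1]
Step 11: demand=5,sold=1 ship[2->3]=1 ship[1->2]=2 ship[0->1]=2 prod=2 -> [7 8 15 1]
Step 12: demand=5,sold=1 ship[2->3]=1 ship[1->2]=2 ship[0->1]=2 prod=2 -> [7 8 16 1]
First stockout at step 6

6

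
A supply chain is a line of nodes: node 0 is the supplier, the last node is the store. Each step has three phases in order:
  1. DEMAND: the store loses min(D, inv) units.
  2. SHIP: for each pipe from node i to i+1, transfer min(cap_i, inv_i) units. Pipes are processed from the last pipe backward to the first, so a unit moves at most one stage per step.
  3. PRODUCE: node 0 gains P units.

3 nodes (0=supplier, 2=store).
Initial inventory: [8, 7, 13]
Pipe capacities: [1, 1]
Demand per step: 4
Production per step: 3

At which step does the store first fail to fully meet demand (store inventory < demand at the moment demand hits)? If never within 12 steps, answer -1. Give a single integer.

Step 1: demand=4,sold=4 ship[1->2]=1 ship[0->1]=1 prod=3 -> [10 7 10]
Step 2: demand=4,sold=4 ship[1->2]=1 ship[0->1]=1 prod=3 -> [12 7 7]
Step 3: demand=4,sold=4 ship[1->2]=1 ship[0->1]=1 prod=3 -> [14 7 4]
Step 4: demand=4,sold=4 ship[1->2]=1 ship[0->1]=1 prod=3 -> [16 7 1]
Step 5: demand=4,sold=1 ship[1->2]=1 ship[0->1]=1 prod=3 -> [18 7 1]
Step 6: demand=4,sold=1 ship[1->2]=1 ship[0->1]=1 prod=3 -> [20 7 1]
Step 7: demand=4,sold=1 ship[1->2]=1 ship[0->1]=1 prod=3 -> [22 7 1]
Step 8: demand=4,sold=1 ship[1->2]=1 ship[0->1]=1 prod=3 -> [24 7 1]
Step 9: demand=4,sold=1 ship[1->2]=1 ship[0->1]=1 prod=3 -> [26 7 1]
Step 10: demand=4,sold=1 ship[1->2]=1 ship[0->1]=1 prod=3 -> [28 7 1]
Step 11: demand=4,sold=1 ship[1->2]=1 ship[0->1]=1 prod=3 -> [30 7 1]
Step 12: demand=4,sold=1 ship[1->2]=1 ship[0->1]=1 prod=3 -> [32 7 1]
First stockout at step 5

5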